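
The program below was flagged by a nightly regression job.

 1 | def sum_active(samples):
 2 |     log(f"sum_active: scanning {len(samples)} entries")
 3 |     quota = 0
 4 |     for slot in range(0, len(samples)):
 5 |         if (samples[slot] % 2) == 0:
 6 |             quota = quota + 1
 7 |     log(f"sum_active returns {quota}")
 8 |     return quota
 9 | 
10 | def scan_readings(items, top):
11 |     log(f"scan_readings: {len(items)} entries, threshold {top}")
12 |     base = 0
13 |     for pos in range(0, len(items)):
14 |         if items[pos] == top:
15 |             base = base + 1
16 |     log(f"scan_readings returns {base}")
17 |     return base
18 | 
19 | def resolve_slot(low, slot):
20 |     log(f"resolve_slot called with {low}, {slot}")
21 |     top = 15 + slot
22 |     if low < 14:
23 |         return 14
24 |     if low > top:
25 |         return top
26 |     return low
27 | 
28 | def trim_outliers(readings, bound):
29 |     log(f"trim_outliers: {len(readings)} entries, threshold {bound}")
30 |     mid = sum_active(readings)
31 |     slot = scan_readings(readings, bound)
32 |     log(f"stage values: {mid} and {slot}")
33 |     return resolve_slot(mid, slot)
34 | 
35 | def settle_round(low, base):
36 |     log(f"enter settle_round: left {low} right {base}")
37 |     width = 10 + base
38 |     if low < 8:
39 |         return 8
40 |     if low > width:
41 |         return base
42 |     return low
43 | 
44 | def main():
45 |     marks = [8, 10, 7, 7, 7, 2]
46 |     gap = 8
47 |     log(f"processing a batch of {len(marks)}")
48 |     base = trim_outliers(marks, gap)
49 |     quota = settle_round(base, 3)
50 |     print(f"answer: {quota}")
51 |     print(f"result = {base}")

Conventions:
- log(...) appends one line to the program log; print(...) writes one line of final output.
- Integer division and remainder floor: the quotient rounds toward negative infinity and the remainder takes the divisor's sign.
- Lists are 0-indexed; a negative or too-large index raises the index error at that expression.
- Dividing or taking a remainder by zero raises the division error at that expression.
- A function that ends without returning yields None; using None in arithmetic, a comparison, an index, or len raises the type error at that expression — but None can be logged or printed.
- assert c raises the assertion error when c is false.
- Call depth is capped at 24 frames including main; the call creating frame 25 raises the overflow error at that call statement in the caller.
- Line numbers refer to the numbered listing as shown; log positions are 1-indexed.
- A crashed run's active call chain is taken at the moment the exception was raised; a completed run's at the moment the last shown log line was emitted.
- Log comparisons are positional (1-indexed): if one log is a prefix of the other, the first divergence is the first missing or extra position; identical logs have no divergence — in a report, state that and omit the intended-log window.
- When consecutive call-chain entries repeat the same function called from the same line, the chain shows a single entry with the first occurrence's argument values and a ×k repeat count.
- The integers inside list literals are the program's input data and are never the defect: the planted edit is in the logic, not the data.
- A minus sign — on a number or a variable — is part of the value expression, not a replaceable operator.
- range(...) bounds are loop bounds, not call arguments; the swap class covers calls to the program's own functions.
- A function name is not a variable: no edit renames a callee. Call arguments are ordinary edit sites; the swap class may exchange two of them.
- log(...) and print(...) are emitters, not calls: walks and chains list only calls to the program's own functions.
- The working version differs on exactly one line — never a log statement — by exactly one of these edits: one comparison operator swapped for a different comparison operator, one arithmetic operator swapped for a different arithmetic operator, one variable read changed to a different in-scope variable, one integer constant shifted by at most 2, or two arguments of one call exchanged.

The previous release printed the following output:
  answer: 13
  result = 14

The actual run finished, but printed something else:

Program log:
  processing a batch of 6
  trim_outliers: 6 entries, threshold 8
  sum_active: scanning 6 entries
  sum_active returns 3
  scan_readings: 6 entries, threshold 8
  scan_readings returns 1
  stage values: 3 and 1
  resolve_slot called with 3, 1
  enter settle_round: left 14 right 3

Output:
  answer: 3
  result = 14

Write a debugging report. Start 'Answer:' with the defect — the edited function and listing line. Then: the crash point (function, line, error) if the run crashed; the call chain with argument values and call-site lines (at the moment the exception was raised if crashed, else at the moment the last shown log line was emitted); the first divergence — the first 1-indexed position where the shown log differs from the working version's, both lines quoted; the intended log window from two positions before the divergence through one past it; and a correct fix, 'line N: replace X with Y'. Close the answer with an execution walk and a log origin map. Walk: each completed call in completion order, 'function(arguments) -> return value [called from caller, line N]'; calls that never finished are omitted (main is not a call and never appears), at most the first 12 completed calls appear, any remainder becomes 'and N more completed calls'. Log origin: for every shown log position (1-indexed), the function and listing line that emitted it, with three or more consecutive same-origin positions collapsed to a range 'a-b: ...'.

Answer: the defect is in settle_round at line 41.
Core observation: No log line changed; the fault shows up purely in the output.
Call chain: main -> settle_round(14, 3) (called at line 49).
First divergence: none — the logs agree in full.
Execution walk:
  sum_active([8, 10, 7, 7, 7, 2]) -> 3  [called from trim_outliers, line 30]
  scan_readings([8, 10, 7, 7, 7, 2], 8) -> 1  [called from trim_outliers, line 31]
  resolve_slot(3, 1) -> 14  [called from trim_outliers, line 33]
  trim_outliers([8, 10, 7, 7, 7, 2], 8) -> 14  [called from main, line 48]
  settle_round(14, 3) -> 3  [called from main, line 49]
Log origin:
  1: from main, line 47
  2: from trim_outliers, line 29
  3: from sum_active, line 2
  4: from sum_active, line 7
  5: from scan_readings, line 11
  6: from scan_readings, line 16
  7: from trim_outliers, line 32
  8: from resolve_slot, line 20
  9: from settle_round, line 36
A correct fix: line 41: replace `base` with `width`.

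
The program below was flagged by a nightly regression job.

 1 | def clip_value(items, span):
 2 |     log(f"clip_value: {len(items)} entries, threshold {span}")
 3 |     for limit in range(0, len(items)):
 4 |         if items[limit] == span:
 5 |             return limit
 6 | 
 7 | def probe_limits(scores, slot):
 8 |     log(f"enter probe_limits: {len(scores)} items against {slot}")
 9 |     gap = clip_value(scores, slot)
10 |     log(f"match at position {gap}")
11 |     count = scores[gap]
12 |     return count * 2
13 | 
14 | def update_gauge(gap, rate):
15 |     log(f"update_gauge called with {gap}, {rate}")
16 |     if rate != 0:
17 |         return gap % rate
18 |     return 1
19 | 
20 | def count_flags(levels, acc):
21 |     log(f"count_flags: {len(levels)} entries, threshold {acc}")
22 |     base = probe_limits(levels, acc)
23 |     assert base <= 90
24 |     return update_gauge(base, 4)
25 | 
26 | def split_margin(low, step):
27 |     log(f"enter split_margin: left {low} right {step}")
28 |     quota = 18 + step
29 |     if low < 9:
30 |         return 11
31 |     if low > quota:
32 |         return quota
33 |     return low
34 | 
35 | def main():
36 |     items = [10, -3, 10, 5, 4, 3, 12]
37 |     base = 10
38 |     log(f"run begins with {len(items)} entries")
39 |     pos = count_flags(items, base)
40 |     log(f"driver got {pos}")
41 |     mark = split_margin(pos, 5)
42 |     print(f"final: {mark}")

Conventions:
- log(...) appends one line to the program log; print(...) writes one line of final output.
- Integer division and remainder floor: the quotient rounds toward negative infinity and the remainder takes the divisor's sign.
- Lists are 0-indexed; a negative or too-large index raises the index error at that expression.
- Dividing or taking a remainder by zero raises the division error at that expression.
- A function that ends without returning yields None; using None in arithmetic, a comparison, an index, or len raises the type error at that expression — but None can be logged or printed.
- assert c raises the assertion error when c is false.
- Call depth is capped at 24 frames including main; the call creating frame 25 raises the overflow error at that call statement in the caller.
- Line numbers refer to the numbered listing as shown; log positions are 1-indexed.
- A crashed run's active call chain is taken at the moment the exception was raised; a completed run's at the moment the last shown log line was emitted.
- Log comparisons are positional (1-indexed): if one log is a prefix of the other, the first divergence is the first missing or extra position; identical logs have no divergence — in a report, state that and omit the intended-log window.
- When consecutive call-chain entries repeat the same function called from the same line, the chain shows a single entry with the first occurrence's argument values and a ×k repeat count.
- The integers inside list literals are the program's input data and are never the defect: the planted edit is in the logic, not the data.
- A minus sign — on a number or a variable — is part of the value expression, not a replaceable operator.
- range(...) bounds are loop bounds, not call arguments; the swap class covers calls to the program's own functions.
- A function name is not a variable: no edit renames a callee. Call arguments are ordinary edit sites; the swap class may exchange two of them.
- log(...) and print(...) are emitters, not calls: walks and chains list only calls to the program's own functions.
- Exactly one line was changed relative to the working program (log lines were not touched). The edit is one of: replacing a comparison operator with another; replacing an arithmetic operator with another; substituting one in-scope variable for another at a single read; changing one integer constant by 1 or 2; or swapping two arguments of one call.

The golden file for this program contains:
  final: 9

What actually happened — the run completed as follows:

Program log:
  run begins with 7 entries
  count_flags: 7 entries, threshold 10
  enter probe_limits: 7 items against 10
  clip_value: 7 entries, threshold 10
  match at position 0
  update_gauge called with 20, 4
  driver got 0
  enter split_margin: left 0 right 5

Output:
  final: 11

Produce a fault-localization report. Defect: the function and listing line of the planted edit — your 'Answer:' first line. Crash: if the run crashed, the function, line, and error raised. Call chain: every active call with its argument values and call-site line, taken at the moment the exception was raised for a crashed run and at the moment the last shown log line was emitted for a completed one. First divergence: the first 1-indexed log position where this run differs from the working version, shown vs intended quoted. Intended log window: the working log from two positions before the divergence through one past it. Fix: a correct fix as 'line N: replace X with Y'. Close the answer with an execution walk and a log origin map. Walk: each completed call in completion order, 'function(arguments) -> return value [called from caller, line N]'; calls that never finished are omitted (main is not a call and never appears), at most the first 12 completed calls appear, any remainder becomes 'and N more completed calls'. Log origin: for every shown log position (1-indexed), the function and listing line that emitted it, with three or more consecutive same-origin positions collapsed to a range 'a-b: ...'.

Answer: the defect is in split_margin at line 30.
Key fact: No log line changed; the fault shows up purely in the output.
Call chain: main -> split_margin(0, 5) (called at line 41).
First divergence: none; the two logs match at every position.
Execution walk:
  clip_value([10, -3, 10, 5, 4, 3, 12], 10) -> 0  [called from probe_limits, line 9]
  probe_limits([10, -3, 10, 5, 4, 3, 12], 10) -> 20  [called from count_flags, line 22]
  update_gauge(20, 4) -> 0  [called from count_flags, line 24]
  count_flags([10, -3, 10, 5, 4, 3, 12], 10) -> 0  [called from main, line 39]
  split_margin(0, 5) -> 11  [called from main, line 41]
Origin of each log line:
  1 — main, line 38
  2 — count_flags, line 21
  3 — probe_limits, line 8
  4 — clip_value, line 2
  5 — probe_limits, line 10
  6 — update_gauge, line 15
  7 — main, line 40
  8 — split_margin, line 27
A correct fix: line 30: replace `11` with `9`.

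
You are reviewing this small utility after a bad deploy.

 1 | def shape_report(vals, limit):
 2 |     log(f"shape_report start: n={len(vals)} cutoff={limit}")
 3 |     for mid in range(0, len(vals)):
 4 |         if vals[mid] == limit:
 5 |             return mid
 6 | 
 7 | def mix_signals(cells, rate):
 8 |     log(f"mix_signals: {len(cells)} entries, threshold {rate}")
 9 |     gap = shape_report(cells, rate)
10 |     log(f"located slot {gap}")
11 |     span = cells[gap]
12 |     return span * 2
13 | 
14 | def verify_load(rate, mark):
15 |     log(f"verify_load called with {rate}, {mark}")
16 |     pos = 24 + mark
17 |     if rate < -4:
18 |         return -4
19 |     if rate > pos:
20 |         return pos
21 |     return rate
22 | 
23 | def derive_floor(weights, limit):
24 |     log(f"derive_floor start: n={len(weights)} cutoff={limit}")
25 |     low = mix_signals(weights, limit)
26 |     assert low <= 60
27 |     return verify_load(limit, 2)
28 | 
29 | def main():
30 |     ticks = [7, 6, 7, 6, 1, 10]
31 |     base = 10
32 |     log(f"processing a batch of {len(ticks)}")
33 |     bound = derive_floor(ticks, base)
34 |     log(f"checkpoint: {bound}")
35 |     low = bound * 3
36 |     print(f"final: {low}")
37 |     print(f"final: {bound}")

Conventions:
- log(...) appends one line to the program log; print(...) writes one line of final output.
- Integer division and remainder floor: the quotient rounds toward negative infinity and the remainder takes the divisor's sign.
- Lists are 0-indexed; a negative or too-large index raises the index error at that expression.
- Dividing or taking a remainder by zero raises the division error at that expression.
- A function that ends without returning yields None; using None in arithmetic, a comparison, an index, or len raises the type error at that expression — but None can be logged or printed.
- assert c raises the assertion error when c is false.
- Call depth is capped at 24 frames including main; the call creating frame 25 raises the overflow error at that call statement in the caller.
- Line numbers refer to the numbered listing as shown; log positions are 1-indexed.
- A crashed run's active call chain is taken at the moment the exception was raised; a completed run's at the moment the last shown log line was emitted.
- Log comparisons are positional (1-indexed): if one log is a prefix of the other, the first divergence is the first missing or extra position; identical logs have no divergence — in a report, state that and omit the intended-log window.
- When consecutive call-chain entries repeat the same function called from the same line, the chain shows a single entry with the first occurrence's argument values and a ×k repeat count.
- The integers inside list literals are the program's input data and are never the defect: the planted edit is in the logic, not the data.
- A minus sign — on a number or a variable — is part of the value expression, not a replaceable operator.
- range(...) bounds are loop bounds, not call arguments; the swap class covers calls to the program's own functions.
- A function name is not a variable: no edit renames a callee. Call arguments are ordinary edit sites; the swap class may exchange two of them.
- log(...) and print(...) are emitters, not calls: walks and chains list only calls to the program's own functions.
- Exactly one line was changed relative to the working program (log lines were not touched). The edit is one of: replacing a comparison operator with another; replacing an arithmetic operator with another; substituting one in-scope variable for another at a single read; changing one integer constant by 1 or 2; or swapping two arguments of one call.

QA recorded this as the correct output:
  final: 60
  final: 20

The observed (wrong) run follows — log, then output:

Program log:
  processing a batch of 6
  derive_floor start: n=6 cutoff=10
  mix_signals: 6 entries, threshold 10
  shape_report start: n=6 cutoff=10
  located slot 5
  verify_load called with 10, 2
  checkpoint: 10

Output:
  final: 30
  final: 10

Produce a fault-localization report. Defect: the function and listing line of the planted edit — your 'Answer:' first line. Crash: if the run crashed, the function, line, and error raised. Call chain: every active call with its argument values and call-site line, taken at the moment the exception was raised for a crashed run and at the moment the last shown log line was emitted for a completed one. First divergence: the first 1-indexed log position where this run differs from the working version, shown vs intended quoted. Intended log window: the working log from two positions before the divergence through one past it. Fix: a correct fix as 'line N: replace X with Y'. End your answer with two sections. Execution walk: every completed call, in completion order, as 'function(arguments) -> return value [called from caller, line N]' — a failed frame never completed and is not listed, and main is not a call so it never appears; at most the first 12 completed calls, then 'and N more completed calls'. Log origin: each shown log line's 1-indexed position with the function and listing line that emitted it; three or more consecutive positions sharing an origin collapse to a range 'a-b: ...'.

Answer: the defect is in derive_floor at line 27.
Key fact: The log first diverges at position 6: the faulty run prints 'verify_load called with 10, 2' where the working version prints 'verify_load called with 20, 2'.
Call chain: main.
First divergence: position 6 — the shown line 'verify_load called with 10, 2' should read 'verify_load called with 20, 2'.
Intended log window:
  4: shape_report start: n=6 cutoff=10
  5: located slot 5
  6: verify_load called with 20, 2
  7: checkpoint: 20
Execution walk:
  shape_report([7, 6, 7, 6, 1, 10], 10) -> 5  [called from mix_signals, line 9]
  mix_signals([7, 6, 7, 6, 1, 10], 10) -> 20  [called from derive_floor, line 25]
  verify_load(10, 2) -> 10  [called from derive_floor, line 27]
  derive_floor([7, 6, 7, 6, 1, 10], 10) -> 10  [called from main, line 33]
Log line origins:
  1: emitted by main (line 32)
  2: emitted by derive_floor (line 24)
  3: emitted by mix_signals (line 8)
  4: emitted by shape_report (line 2)
  5: emitted by mix_signals (line 10)
  6: emitted by verify_load (line 15)
  7: emitted by main (line 34)
A correct fix: line 27: replace `limit` with `low`.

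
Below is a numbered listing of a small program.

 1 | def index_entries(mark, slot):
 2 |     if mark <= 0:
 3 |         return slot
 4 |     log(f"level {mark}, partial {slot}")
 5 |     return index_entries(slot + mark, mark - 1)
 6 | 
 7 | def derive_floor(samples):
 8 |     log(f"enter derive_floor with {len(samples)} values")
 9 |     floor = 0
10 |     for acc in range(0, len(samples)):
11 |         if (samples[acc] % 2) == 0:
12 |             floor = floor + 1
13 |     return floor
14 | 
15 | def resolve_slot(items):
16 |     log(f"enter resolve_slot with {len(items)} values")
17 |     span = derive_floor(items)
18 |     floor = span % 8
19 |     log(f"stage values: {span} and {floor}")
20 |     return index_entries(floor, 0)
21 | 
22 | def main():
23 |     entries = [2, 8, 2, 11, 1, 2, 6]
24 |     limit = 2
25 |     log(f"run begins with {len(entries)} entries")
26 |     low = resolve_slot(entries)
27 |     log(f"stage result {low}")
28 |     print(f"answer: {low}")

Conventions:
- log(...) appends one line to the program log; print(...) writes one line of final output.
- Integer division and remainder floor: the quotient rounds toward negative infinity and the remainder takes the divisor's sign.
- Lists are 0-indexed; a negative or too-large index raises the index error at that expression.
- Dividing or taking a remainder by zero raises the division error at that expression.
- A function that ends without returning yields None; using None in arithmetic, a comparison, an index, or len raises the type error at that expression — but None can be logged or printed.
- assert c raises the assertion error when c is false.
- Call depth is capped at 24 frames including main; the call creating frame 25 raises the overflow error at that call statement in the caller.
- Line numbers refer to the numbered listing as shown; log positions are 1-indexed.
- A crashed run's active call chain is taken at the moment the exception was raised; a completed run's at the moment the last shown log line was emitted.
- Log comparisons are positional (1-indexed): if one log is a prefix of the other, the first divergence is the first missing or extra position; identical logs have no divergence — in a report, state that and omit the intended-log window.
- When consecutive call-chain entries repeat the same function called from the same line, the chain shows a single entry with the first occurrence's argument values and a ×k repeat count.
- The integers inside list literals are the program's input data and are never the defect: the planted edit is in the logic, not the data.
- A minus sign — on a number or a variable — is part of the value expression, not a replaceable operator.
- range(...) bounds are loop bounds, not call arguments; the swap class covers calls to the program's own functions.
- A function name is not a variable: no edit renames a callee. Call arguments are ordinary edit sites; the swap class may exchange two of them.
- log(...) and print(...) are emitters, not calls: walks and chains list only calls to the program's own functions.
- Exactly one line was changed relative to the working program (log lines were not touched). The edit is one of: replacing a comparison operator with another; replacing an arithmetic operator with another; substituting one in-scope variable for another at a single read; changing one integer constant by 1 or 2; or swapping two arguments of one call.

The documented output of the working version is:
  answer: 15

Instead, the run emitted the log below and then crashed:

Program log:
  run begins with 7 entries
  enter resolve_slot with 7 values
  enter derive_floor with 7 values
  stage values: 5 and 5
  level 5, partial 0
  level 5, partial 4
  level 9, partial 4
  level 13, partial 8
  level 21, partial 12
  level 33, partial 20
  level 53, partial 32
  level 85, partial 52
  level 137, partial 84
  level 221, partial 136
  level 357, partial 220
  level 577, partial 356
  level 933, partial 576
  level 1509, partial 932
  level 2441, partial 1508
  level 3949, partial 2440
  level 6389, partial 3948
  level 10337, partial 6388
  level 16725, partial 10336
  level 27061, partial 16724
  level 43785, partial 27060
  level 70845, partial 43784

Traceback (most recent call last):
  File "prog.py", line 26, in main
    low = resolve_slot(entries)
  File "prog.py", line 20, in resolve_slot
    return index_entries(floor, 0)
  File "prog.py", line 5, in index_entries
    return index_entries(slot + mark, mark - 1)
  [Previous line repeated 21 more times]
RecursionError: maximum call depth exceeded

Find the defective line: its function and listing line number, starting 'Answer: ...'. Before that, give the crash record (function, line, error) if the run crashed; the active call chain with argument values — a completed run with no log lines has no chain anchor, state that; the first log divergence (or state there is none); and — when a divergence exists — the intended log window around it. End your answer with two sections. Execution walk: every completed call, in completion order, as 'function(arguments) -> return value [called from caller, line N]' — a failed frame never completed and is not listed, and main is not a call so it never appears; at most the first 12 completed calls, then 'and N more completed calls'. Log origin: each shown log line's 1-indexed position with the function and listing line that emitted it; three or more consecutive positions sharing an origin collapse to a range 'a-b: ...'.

Answer: the defect is in index_entries at line 5.
The tell: At log position 6 the runs split — shown 'level 5, partial 4', but the working version logs 'level 4, partial 5'.
Crash: index_entries, line 5, RecursionError.
Call chain: main -> resolve_slot([2, 8, 2, 11, 1, 2, 6]) (called at line 26) -> index_entries(5, 0) (called at line 20) -> index_entries(5, 4) (called at line 5) ×21.
First divergence: at position 6 the run shows 'level 5, partial 4' where the working version logs 'level 4, partial 5'.
Intended log window:
  4: stage values: 5 and 5
  5: level 5, partial 0
  6: level 4, partial 5
  7: level 3, partial 9
Execution walk:
  derive_floor([2, 8, 2, 11, 1, 2, 6]) -> 5  [called from resolve_slot, line 17]
Log origin:
  1 — main, line 25
  2 — resolve_slot, line 16
  3 — derive_floor, line 8
  4 — resolve_slot, line 19
  5-26 — index_entries, line 4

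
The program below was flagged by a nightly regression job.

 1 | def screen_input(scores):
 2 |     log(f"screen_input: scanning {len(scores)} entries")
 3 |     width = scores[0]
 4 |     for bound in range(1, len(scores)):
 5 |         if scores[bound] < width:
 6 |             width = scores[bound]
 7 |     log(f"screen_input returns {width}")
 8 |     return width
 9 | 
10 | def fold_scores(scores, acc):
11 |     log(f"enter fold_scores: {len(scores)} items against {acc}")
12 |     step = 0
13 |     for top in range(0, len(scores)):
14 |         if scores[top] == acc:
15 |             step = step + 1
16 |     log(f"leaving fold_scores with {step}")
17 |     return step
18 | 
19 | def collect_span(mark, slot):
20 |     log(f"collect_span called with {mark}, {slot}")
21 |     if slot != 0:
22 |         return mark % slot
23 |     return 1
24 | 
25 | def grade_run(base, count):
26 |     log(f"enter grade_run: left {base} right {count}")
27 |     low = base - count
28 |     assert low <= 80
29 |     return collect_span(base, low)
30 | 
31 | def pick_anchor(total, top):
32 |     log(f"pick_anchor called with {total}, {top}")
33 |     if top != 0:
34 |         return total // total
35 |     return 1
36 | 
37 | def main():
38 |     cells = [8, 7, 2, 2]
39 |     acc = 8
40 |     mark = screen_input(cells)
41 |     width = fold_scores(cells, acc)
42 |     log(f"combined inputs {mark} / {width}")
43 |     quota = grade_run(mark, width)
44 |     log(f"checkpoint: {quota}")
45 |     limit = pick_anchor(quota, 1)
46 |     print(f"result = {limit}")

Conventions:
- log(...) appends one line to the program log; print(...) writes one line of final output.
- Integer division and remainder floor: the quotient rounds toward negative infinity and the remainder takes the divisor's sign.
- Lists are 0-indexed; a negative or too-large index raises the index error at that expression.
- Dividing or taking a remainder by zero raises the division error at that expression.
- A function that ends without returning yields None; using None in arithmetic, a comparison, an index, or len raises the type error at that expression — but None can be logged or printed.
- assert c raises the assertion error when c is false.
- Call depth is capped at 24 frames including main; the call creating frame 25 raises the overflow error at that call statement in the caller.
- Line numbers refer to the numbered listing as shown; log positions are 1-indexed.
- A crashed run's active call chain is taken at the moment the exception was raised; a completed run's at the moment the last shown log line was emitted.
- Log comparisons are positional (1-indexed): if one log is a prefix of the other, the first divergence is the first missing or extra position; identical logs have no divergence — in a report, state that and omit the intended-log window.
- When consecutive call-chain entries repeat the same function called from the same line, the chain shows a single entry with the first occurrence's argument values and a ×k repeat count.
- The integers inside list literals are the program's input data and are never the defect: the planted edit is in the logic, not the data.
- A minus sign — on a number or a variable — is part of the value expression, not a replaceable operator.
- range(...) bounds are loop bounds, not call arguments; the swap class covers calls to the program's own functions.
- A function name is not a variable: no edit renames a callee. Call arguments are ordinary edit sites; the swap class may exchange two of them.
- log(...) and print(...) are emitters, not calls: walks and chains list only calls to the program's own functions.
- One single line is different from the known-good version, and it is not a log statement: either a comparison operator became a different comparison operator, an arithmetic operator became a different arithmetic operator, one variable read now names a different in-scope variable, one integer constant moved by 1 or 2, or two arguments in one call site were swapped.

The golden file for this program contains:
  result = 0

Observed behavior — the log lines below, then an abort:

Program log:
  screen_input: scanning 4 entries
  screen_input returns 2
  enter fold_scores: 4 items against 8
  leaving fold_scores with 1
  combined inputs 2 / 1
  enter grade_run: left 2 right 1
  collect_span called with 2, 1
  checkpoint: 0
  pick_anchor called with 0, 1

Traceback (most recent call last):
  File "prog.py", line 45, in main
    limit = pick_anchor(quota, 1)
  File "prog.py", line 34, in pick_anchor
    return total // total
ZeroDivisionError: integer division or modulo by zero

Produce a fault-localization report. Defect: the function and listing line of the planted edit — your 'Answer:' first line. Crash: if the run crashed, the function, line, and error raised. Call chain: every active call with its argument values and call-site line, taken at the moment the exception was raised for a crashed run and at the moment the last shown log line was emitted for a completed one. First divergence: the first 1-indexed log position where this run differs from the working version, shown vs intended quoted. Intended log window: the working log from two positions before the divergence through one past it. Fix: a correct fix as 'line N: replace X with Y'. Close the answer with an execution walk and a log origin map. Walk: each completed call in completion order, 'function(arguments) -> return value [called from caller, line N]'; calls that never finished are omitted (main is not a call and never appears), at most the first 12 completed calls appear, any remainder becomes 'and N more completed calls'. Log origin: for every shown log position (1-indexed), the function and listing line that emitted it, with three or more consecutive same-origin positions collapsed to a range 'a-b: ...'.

Answer: the defect is in pick_anchor at line 34.
Core observation: All emitted log lines are correct; the crash alone marks the defect.
Crash: pick_anchor, line 34, ZeroDivisionError.
Call chain: main -> pick_anchor(0, 1) (called at line 45).
First divergence: none; the two logs match at every position.
Execution walk:
  screen_input([8, 7, 2, 2]) -> 2  [called from main, line 40]
  fold_scores([8, 7, 2, 2], 8) -> 1  [called from main, line 41]
  collect_span(2, 1) -> 0  [called from grade_run, line 29]
  grade_run(2, 1) -> 0  [called from main, line 43]
Origin of each log line:
  1 — screen_input, line 2
  2 — screen_input, line 7
  3 — fold_scores, line 11
  4 — fold_scores, line 16
  5 — main, line 42
  6 — grade_run, line 26
  7 — collect_span, line 20
  8 — main, line 44
  9 — pick_anchor, line 32
A correct fix: line 34: replace `total // total` with `total // top`.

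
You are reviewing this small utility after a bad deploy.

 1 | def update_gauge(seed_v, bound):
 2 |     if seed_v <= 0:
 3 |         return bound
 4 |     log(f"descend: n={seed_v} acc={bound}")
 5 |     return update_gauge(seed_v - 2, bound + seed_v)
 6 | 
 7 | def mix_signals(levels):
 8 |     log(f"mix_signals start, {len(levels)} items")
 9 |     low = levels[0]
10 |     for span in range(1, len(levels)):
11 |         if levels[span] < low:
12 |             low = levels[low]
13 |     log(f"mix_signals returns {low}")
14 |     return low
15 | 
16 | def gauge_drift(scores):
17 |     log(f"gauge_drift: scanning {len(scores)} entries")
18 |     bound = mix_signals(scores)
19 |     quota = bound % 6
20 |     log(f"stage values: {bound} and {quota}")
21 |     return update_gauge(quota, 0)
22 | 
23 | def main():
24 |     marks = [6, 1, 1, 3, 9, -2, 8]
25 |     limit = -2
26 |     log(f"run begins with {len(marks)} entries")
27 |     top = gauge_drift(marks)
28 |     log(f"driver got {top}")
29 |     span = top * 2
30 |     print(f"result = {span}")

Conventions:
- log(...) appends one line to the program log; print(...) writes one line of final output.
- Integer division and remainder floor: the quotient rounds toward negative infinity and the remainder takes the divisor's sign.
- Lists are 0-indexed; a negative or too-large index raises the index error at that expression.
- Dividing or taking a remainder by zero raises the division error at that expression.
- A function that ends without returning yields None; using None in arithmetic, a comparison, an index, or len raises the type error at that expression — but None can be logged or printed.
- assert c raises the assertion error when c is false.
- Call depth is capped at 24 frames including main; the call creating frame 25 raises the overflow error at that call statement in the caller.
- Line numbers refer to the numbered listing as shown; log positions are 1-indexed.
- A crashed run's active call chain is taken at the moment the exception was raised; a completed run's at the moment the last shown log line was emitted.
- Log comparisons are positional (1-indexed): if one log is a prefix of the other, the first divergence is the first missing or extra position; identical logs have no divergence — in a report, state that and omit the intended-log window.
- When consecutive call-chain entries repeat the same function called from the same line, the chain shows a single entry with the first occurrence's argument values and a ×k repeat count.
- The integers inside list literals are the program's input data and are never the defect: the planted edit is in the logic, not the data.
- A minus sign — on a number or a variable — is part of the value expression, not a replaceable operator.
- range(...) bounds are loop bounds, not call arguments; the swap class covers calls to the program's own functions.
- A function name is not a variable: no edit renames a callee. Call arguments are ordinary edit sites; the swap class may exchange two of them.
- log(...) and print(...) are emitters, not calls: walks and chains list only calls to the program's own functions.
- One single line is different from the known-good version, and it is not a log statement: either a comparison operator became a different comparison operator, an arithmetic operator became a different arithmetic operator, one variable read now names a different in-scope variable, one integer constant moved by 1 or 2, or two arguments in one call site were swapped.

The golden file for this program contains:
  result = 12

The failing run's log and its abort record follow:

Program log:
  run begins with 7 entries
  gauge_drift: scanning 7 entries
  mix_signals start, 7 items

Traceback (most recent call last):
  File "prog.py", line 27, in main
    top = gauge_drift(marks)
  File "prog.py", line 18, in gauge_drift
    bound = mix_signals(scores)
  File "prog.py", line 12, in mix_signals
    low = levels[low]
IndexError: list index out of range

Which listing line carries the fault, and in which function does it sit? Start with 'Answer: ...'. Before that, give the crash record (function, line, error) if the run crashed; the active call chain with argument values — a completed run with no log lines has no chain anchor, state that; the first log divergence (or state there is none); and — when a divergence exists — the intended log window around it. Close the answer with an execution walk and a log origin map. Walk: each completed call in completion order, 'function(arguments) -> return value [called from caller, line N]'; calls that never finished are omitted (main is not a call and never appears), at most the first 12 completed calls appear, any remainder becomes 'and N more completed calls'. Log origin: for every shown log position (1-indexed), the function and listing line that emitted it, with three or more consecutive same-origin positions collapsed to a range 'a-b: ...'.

Answer: the defect is in mix_signals at line 12.
Key observation: After 3 matching log lines the faulty run goes silent, while the working version continues with 'mix_signals returns -2'.
Crash: mix_signals, line 12, IndexError.
Call chain: main -> gauge_drift([6, 1, 1, 3, 9, -2, 8]) (called at line 27) -> mix_signals([6, 1, 1, 3, 9, -2, 8]) (called at line 18).
First divergence: position 4 — after 3 matching lines the faulty run goes silent; intended next line 'mix_signals returns -2'.
Intended log window:
  2: gauge_drift: scanning 7 entries
  3: mix_signals start, 7 items
  4: mix_signals returns -2
  5: stage values: -2 and 4
Execution walk:
  (no call completed)
Log origin:
  1: emitted by main (line 26)
  2: emitted by gauge_drift (line 17)
  3: emitted by mix_signals (line 8)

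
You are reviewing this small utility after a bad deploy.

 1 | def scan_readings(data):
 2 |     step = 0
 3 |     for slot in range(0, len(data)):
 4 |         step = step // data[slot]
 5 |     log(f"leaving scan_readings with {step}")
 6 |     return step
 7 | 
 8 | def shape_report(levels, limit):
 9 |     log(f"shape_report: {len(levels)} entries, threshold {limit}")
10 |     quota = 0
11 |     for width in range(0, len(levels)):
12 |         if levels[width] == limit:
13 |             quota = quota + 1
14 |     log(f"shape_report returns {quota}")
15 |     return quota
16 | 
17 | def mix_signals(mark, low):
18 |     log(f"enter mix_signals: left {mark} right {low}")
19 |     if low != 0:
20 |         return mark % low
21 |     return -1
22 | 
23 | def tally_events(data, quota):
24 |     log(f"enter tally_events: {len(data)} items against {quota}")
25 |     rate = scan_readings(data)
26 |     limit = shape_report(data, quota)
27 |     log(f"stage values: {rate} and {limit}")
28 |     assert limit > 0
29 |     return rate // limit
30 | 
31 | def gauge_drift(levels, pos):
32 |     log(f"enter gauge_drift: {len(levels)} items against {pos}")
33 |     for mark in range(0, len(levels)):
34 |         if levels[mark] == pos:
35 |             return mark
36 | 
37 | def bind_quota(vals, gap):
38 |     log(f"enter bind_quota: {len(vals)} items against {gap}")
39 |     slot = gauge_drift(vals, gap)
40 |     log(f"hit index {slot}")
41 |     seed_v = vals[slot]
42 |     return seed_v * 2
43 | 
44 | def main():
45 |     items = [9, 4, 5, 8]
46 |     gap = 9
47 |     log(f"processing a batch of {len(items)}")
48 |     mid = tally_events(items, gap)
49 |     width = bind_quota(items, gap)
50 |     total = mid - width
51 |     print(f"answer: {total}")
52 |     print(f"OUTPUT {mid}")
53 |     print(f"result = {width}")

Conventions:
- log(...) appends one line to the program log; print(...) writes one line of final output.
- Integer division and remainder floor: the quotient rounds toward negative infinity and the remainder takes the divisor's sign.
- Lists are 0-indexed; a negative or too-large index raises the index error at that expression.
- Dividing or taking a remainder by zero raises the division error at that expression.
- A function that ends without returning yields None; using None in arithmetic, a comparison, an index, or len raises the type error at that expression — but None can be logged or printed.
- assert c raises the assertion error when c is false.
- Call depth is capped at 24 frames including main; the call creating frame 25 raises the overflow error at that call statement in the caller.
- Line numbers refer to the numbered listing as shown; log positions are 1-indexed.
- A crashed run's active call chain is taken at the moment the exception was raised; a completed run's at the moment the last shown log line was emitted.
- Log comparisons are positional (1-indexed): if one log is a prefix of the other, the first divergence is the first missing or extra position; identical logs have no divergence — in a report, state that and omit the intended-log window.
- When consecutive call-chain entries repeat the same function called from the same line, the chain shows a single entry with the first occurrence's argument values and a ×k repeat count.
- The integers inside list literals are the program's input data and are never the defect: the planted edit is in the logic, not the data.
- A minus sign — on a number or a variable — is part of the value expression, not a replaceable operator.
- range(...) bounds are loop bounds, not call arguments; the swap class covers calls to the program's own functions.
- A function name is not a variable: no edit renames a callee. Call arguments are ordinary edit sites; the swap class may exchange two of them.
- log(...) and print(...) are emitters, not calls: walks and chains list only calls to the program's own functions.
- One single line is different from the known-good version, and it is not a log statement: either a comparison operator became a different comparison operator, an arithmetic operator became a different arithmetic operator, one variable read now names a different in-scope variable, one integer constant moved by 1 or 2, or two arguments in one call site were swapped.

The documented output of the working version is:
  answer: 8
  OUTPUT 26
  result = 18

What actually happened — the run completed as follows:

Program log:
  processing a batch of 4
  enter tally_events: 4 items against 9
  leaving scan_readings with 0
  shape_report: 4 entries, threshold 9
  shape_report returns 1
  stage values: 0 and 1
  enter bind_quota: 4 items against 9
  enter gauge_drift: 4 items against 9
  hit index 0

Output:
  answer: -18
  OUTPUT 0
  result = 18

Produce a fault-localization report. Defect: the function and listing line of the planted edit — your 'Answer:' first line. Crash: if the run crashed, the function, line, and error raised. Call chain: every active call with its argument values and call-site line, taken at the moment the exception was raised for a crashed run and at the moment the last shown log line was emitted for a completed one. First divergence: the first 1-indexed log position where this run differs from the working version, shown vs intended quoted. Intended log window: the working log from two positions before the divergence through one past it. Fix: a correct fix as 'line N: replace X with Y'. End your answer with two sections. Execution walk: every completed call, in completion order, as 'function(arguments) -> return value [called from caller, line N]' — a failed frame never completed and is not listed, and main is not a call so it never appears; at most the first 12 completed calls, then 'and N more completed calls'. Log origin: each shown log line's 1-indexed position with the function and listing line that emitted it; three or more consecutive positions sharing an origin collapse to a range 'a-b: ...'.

Answer: the defect is in scan_readings at line 4.
Key fact: At log position 3 the runs split — shown 'leaving scan_readings with 0', but the working version logs 'leaving scan_readings with 26'.
Call chain: main -> bind_quota([9, 4, 5, 8], 9) (called at line 49).
First divergence: at position 3 the run shows 'leaving scan_readings with 0' where the working version logs 'leaving scan_readings with 26'.
Intended log window:
  1: processing a batch of 4
  2: enter tally_events: 4 items against 9
  3: leaving scan_readings with 26
  4: shape_report: 4 entries, threshold 9
Execution walk:
  scan_readings([9, 4, 5, 8]) -> 0  [called from tally_events, line 25]
  shape_report([9, 4, 5, 8], 9) -> 1  [called from tally_events, line 26]
  tally_events([9, 4, 5, 8], 9) -> 0  [called from main, line 48]
  gauge_drift([9, 4, 5, 8], 9) -> 0  [called from bind_quota, line 39]
  bind_quota([9, 4, 5, 8], 9) -> 18  [called from main, line 49]
Origin of each log line:
  1: logged in main at line 47
  2: logged in tally_events at line 24
  3: logged in scan_readings at line 5
  4: logged in shape_report at line 9
  5: logged in shape_report at line 14
  6: logged in tally_events at line 27
  7: logged in bind_quota at line 38
  8: logged in gauge_drift at line 32
  9: logged in bind_quota at line 40
A correct fix: line 4: replace `//` with `+`.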